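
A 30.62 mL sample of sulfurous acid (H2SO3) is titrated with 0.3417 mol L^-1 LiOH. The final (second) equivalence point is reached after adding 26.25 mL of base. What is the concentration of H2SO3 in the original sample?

0.146 M

n(LiOH) = 0.3417 x 0.02625 = 0.008970 mol.
At the final (second) equivalence point, 2 mol OH^- react per mol H2SO3, so n(H2SO3) = 0.008970 / 2 = 0.004485 mol.
[H2SO3] = 0.004485 / 0.03062 L = 0.146 M.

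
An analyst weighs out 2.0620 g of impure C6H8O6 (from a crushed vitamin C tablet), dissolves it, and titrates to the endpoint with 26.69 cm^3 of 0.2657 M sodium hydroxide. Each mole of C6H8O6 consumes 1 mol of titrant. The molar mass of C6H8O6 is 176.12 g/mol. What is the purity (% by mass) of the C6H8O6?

60.6%

n(NaOH) = 0.2657 x 0.02669 = 0.007092 mol.
n(C6H8O6) = 0.007092 / 1 = 0.007092 mol.
mass of C6H8O6 = 0.007092 x 176.12 = 1.249 g.
% purity = 1.249 / 2.0620 x 100 = 60.6%.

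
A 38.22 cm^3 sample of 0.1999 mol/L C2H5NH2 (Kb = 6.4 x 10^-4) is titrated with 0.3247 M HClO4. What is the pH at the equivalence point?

n(C2H5NH2) = 0.1999 x 0.03822 = 0.007640 mol; V(HClO4) at equivalence = 0.007640/0.3247 = 0.02353 L.
At equivalence the base is fully converted to C2H5NH3+; total volume = 0.06175 L, so [C2H5NH3+] = 0.007640/0.06175 = 0.1237 M.
Ka(C2H5NH3+) = Kw/Kb = 1.0e-14 / 6.4 x 10^-4 = 1.56e-11.
[H^+] = sqrt(Ka x [C2H5NH3+]) = sqrt(1.56e-11 x 0.1237) = 1.39e-6 M.
pH = -log(1.39e-6) = 5.86.

5.86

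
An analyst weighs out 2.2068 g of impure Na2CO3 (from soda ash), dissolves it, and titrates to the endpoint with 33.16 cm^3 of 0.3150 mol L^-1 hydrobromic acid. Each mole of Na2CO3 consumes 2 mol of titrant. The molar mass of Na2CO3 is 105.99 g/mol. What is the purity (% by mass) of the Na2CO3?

25.1%

n(HBr) = 0.3150 x 0.03316 = 0.01045 mol.
n(Na2CO3) = 0.01045 / 2 = 0.005223 mol.
mass of Na2CO3 = 0.005223 x 105.99 = 0.5536 g.
% purity = 0.5536 / 2.2068 x 100 = 25.1%.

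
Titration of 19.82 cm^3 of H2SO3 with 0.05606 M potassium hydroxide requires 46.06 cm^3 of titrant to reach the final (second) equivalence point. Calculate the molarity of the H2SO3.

0.0651 M

n(KOH) = 0.05606 x 0.04606 = 0.002582 mol.
At the final (second) equivalence point, 2 mol OH^- react per mol H2SO3, so n(H2SO3) = 0.002582 / 2 = 0.001291 mol.
[H2SO3] = 0.001291 / 0.01982 L = 0.0651 M.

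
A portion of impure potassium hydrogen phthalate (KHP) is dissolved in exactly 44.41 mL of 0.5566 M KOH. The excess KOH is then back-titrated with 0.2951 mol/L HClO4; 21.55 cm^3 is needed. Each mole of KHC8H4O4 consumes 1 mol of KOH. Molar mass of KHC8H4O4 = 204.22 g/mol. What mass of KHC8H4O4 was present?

Total n(KOH) added = 0.5566 x 0.04441 = 0.02472 mol.
n(HClO4) used = 0.2951 x 0.02155 = 0.006359 mol, which equals the excess n(KOH).
So n(KOH) consumed by the sample = 0.02472 - 0.006359 = 0.01836 mol.
n(KHC8H4O4) = 0.01836 / 1 = 0.01836 mol.
mass = 0.01836 mol x 204.22 g/mol = 3.75 g.

3.75 g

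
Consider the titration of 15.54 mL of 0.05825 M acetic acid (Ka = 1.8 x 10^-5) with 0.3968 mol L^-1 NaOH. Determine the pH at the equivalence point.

n(CH3COOH) = 0.05825 x 0.01554 = 0.0009052 mol; V(NaOH) at equivalence = 0.0009052/0.3968 = 0.002281 L.
At equivalence all the acid is converted to CH3COO-; total volume = 0.01554 + 0.002281 = 0.01782 L, so [CH3COO-] = 0.0009052/0.01782 = 0.05079 M.
Kb = Kw/Ka = 1.0e-14 / 1.8 x 10^-5 = 5.56e-10.
[OH^-] = sqrt(Kb x [CH3COO-]) = sqrt(5.56e-10 x 0.05079) = 5.31e-6 M.
pOH = 5.27, so pH = 14.00 - 5.27 = 8.73.

8.73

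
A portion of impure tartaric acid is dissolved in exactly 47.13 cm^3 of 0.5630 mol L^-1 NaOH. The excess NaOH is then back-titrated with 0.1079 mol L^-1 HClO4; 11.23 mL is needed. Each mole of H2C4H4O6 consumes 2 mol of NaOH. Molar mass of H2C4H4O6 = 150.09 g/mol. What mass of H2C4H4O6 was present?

1.90 g

Total n(NaOH) added = 0.5630 x 0.04713 = 0.02653 mol.
n(HClO4) used = 0.1079 x 0.01123 = 0.001212 mol, which equals the excess n(NaOH).
So n(NaOH) consumed by the sample = 0.02653 - 0.001212 = 0.02532 mol.
n(H2C4H4O6) = 0.02532 / 2 = 0.01266 mol.
mass = 0.01266 mol x 150.09 g/mol = 1.90 g.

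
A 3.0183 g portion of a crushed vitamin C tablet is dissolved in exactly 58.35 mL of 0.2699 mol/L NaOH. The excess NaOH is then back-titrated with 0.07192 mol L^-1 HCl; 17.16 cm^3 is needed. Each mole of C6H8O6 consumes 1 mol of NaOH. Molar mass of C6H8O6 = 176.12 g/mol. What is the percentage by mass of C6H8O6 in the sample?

84.7%

Total n(NaOH) added = 0.2699 x 0.05835 = 0.01575 mol.
n(HCl) used = 0.07192 x 0.01716 = 0.001234 mol, which equals the excess n(NaOH).
So n(NaOH) consumed by the sample = 0.01575 - 0.001234 = 0.01451 mol.
n(C6H8O6) = 0.01451 / 1 = 0.01451 mol.
mass C6H8O6 = 0.01451 x 176.12 = 2.556 g, so %C6H8O6 = 2.556/3.0183 x 100 = 84.7%.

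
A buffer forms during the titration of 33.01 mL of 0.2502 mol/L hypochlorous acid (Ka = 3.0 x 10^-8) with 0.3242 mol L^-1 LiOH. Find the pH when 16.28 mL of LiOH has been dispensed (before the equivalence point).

7.77

Initial n(HClO) = 0.2502 x 0.03301 = 0.008259 mol.
n(LiOH) added = 0.3242 x 0.01628 = 0.005278 mol, converting that many moles of HClO to ClO-.
Remaining n(HClO) = 0.002981 mol; n(ClO-) = 0.005278 mol.
By Henderson-Hasselbalch, pH = pKa + log([A^-]/[HA]) = 7.52 + log(0.005278/0.002981) = 7.52 + (+0.25) = 7.77.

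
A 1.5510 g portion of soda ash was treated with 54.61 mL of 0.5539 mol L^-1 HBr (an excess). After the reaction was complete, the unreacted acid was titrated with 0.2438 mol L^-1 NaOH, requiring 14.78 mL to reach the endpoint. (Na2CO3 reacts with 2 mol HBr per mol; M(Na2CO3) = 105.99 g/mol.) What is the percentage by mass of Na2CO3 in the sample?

Total n(HBr) added = 0.5539 x 0.05461 = 0.03025 mol.
n(NaOH) used = 0.2438 x 0.01478 = 0.003603 mol, which equals the excess n(HBr).
So n(HBr) consumed by the sample = 0.03025 - 0.003603 = 0.02665 mol.
n(Na2CO3) = 0.02665 / 2 = 0.01332 mol.
mass Na2CO3 = 0.01332 x 105.99 = 1.412 g, so %Na2CO3 = 1.412/1.5510 x 100 = 91.0%.

91.0%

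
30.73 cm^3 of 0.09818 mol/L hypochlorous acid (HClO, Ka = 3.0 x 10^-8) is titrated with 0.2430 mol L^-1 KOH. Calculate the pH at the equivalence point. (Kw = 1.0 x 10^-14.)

n(HClO) = 0.09818 x 0.03073 = 0.003017 mol; V(KOH) at equivalence = 0.003017/0.2430 = 0.01242 L.
At equivalence all the acid is converted to ClO-; total volume = 0.03073 + 0.01242 = 0.04315 L, so [ClO-] = 0.003017/0.04315 = 0.06993 M.
Kb = Kw/Ka = 1.0e-14 / 3.0 x 10^-8 = 3.33e-7.
[OH^-] = sqrt(Kb x [ClO-]) = sqrt(3.33e-7 x 0.06993) = 0.000153 M.
pOH = 3.82, so pH = 14.00 - 3.82 = 10.18.

10.18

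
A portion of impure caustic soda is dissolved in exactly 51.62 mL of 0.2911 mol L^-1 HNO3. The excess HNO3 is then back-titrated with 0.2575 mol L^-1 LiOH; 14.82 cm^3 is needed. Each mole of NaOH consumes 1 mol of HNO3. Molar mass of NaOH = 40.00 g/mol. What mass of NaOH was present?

0.448 g

Total n(HNO3) added = 0.2911 x 0.05162 = 0.01503 mol.
n(LiOH) used = 0.2575 x 0.01482 = 0.003816 mol, which equals the excess n(HNO3).
So n(HNO3) consumed by the sample = 0.01503 - 0.003816 = 0.01121 mol.
n(NaOH) = 0.01121 / 1 = 0.01121 mol.
mass = 0.01121 mol x 40.00 g/mol = 0.448 g.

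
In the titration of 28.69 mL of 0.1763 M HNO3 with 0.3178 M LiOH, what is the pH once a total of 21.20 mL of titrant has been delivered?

12.53

n(acid) = 0.1763 x 0.02869 = 0.005058 mol; n(LiOH) added = 0.3178 x 0.02120 = 0.006737 mol.
Base is in excess by 0.006737 - 0.005058 = 0.001679 mol in a total volume of 0.04989 L.
[OH^-] = 0.001679/0.04989 = 0.03366 M, so pOH = 1.47 and pH = 14.00 - 1.47 = 12.53.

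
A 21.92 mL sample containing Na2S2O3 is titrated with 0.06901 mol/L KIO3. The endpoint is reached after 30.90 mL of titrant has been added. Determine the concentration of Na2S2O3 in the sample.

n(KIO3) = 0.06901 x 0.03090 = 0.002132 mol.
From the balanced equation, 1 mol KIO3 reacts with 6 mol Na2S2O3, so n(Na2S2O3) = 0.002132 x 6/1 = 0.01279 mol.
[Na2S2O3] = 0.01279 / 0.02192 L = 0.584 M.

0.584 M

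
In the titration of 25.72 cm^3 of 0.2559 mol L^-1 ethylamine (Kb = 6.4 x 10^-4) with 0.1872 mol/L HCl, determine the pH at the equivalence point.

5.89

n(C2H5NH2) = 0.2559 x 0.02572 = 0.006582 mol; V(HCl) at equivalence = 0.006582/0.1872 = 0.03516 L.
At equivalence the base is fully converted to C2H5NH3+; total volume = 0.06088 L, so [C2H5NH3+] = 0.006582/0.06088 = 0.1081 M.
Ka(C2H5NH3+) = Kw/Kb = 1.0e-14 / 6.4 x 10^-4 = 1.56e-11.
[H^+] = sqrt(Ka x [C2H5NH3+]) = sqrt(1.56e-11 x 0.1081) = 1.30e-6 M.
pH = -log(1.30e-6) = 5.89.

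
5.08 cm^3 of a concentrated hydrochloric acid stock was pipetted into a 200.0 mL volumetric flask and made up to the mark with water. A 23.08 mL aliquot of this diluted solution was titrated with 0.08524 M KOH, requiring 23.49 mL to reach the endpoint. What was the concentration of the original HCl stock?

n(KOH) = 0.08524 x 0.02349 = 0.002002 mol.
n(HCl) in the aliquot = 0.002002 mol.
[diluted HCl] = 0.002002 / 0.02308 = 0.08675 M.
Dilution factor = 200.0/5.080 = 39.37, so [stock] = 0.08675 x 39.37 = 3.42 M.

3.42 M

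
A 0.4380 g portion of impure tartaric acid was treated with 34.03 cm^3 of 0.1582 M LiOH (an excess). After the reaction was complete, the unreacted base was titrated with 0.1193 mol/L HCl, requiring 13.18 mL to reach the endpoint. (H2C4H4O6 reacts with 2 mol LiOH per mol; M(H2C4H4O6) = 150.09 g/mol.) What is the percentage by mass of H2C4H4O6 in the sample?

65.3%

Total n(LiOH) added = 0.1582 x 0.03403 = 0.005384 mol.
n(HCl) used = 0.1193 x 0.01318 = 0.001572 mol, which equals the excess n(LiOH).
So n(LiOH) consumed by the sample = 0.005384 - 0.001572 = 0.003811 mol.
n(H2C4H4O6) = 0.003811 / 2 = 0.001906 mol.
mass H2C4H4O6 = 0.001906 x 150.09 = 0.2860 g, so %H2C4H4O6 = 0.2860/0.4380 x 100 = 65.3%.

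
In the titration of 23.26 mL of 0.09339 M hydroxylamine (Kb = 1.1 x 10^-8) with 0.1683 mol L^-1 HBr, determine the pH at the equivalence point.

3.63

n(NH2OH) = 0.09339 x 0.02326 = 0.002172 mol; V(HBr) at equivalence = 0.002172/0.1683 = 0.01291 L.
At equivalence the base is fully converted to NH3OH+; total volume = 0.03617 L, so [NH3OH+] = 0.002172/0.03617 = 0.06006 M.
Ka(NH3OH+) = Kw/Kb = 1.0e-14 / 1.1 x 10^-8 = 9.09e-7.
[H^+] = sqrt(Ka x [NH3OH+]) = sqrt(9.09e-7 x 0.06006) = 0.000234 M.
pH = -log(0.000234) = 3.63.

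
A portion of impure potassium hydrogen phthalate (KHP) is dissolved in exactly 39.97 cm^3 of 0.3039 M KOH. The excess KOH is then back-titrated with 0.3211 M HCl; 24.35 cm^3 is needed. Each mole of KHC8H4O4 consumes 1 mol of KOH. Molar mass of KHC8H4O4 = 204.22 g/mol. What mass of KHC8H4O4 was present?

Total n(KOH) added = 0.3039 x 0.03997 = 0.01215 mol.
n(HCl) used = 0.3211 x 0.02435 = 0.007819 mol, which equals the excess n(KOH).
So n(KOH) consumed by the sample = 0.01215 - 0.007819 = 0.004328 mol.
n(KHC8H4O4) = 0.004328 / 1 = 0.004328 mol.
mass = 0.004328 mol x 204.22 g/mol = 0.884 g.

0.884 g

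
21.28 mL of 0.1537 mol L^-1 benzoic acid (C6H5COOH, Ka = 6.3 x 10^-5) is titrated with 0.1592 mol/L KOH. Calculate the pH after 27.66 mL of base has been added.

n(acid) = 0.1537 x 0.02128 = 0.003271 mol; n(KOH) added = 0.1592 x 0.02766 = 0.004403 mol.
Base is in excess by 0.004403 - 0.003271 = 0.001133 mol in a total volume of 0.04894 L.
[OH^-] = 0.001133/0.04894 = 0.02315 M, so pOH = 1.64 and pH = 14.00 - 1.64 = 12.36.

12.36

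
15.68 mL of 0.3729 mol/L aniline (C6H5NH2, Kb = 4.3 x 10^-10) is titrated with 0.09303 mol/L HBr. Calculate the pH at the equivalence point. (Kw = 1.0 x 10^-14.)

n(C6H5NH2) = 0.3729 x 0.01568 = 0.005847 mol; V(HBr) at equivalence = 0.005847/0.09303 = 0.06285 L.
At equivalence the base is fully converted to C6H5NH3+; total volume = 0.07853 L, so [C6H5NH3+] = 0.005847/0.07853 = 0.07446 M.
Ka(C6H5NH3+) = Kw/Kb = 1.0e-14 / 4.3 x 10^-10 = 2.33e-5.
[H^+] = sqrt(Ka x [C6H5NH3+]) = sqrt(2.33e-5 x 0.07446) = 0.00132 M.
pH = -log(0.00132) = 2.88.

2.88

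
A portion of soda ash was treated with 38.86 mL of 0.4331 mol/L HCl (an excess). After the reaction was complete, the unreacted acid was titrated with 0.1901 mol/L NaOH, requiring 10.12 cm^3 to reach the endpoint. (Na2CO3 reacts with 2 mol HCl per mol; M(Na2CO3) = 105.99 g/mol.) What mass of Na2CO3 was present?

0.790 g

Total n(HCl) added = 0.4331 x 0.03886 = 0.01683 mol.
n(NaOH) used = 0.1901 x 0.01012 = 0.001924 mol, which equals the excess n(HCl).
So n(HCl) consumed by the sample = 0.01683 - 0.001924 = 0.01491 mol.
n(Na2CO3) = 0.01491 / 2 = 0.007453 mol.
mass = 0.007453 mol x 105.99 g/mol = 0.790 g.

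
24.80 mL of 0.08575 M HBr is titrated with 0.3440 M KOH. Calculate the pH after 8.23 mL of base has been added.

n(acid) = 0.08575 x 0.02480 = 0.002127 mol; n(KOH) added = 0.3440 x 0.008230 = 0.002831 mol.
Base is in excess by 0.002831 - 0.002127 = 0.0007045 mol in a total volume of 0.03303 L.
[OH^-] = 0.0007045/0.03303 = 0.02133 M, so pOH = 1.67 and pH = 14.00 - 1.67 = 12.33.

12.33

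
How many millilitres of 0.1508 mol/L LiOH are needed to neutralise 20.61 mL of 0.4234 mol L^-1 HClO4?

57.9 mL

n(HClO4) = 0.4234 mol/L x 0.02061 L = 0.008726 mol.
At equivalence n(LiOH) = n(HClO4) = 0.008726 mol.
V(LiOH) = 0.008726 / 0.1508 = 0.05787 L = 57.9 mL.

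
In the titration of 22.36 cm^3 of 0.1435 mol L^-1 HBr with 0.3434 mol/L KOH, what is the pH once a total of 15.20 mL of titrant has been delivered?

12.73

n(acid) = 0.1435 x 0.02236 = 0.003209 mol; n(KOH) added = 0.3434 x 0.01520 = 0.005220 mol.
Base is in excess by 0.005220 - 0.003209 = 0.002011 mol in a total volume of 0.03756 L.
[OH^-] = 0.002011/0.03756 = 0.05354 M, so pOH = 1.27 and pH = 14.00 - 1.27 = 12.73.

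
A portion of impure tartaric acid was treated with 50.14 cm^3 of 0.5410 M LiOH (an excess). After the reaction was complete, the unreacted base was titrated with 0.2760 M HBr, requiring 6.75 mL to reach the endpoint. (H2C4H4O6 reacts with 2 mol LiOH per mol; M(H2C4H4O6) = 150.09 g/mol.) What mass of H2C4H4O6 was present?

Total n(LiOH) added = 0.5410 x 0.05014 = 0.02713 mol.
n(HBr) used = 0.2760 x 0.006750 = 0.001863 mol, which equals the excess n(LiOH).
So n(LiOH) consumed by the sample = 0.02713 - 0.001863 = 0.02526 mol.
n(H2C4H4O6) = 0.02526 / 2 = 0.01263 mol.
mass = 0.01263 mol x 150.09 g/mol = 1.90 g.

1.90 g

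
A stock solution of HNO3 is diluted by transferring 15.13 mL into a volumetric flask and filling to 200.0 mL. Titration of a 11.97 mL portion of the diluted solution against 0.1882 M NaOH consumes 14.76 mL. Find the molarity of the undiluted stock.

3.07 M

n(NaOH) = 0.1882 x 0.01476 = 0.002778 mol.
n(HNO3) in the aliquot = 0.002778 mol.
[diluted HNO3] = 0.002778 / 0.01197 = 0.2321 M.
Dilution factor = 200.0/15.13 = 13.22, so [stock] = 0.2321 x 13.22 = 3.07 M.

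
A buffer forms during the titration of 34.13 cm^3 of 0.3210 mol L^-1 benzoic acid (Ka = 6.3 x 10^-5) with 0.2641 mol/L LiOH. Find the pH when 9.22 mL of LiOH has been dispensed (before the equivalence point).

Initial n(C6H5COOH) = 0.3210 x 0.03413 = 0.01096 mol.
n(LiOH) added = 0.2641 x 0.009220 = 0.002435 mol, converting that many moles of C6H5COOH to C6H5COO-.
Remaining n(C6H5COOH) = 0.008521 mol; n(C6H5COO-) = 0.002435 mol.
By Henderson-Hasselbalch, pH = pKa + log([A^-]/[HA]) = 4.20 + log(0.002435/0.008521) = 4.20 + (-0.54) = 3.66.

3.66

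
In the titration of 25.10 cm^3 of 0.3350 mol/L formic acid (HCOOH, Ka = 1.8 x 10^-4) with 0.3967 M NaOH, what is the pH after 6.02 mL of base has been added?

Initial n(HCOOH) = 0.3350 x 0.02510 = 0.008409 mol.
n(NaOH) added = 0.3967 x 0.006020 = 0.002388 mol, converting that many moles of HCOOH to HCOO-.
Remaining n(HCOOH) = 0.006020 mol; n(HCOO-) = 0.002388 mol.
By Henderson-Hasselbalch, pH = pKa + log([A^-]/[HA]) = 3.74 + log(0.002388/0.006020) = 3.74 + (-0.40) = 3.34.

3.34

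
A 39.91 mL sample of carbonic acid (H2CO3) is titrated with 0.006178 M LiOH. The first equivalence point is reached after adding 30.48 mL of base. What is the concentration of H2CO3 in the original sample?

n(LiOH) = 0.006178 x 0.03048 = 0.0001883 mol.
At the first equivalence point, 1 mol OH^- react per mol H2CO3, so n(H2CO3) = 0.0001883 / 1 = 0.0001883 mol.
[H2CO3] = 0.0001883 / 0.03991 L = 0.00472 M.

0.00472 M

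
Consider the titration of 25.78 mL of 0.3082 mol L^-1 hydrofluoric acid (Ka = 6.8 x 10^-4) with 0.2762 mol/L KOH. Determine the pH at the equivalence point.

n(HF) = 0.3082 x 0.02578 = 0.007945 mol; V(KOH) at equivalence = 0.007945/0.2762 = 0.02877 L.
At equivalence all the acid is converted to F-; total volume = 0.02578 + 0.02877 = 0.05455 L, so [F-] = 0.007945/0.05455 = 0.1457 M.
Kb = Kw/Ka = 1.0e-14 / 6.8 x 10^-4 = 1.47e-11.
[OH^-] = sqrt(Kb x [F-]) = sqrt(1.47e-11 x 0.1457) = 1.46e-6 M.
pOH = 5.83, so pH = 14.00 - 5.83 = 8.17.

8.17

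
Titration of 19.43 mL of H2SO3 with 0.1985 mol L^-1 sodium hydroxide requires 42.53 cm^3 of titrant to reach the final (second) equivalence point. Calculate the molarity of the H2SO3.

n(NaOH) = 0.1985 x 0.04253 = 0.008442 mol.
At the final (second) equivalence point, 2 mol OH^- react per mol H2SO3, so n(H2SO3) = 0.008442 / 2 = 0.004221 mol.
[H2SO3] = 0.004221 / 0.01943 L = 0.217 M.

0.217 M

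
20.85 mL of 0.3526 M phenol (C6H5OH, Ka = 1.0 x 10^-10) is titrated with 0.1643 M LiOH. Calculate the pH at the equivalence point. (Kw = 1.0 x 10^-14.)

n(C6H5OH) = 0.3526 x 0.02085 = 0.007352 mol; V(LiOH) at equivalence = 0.007352/0.1643 = 0.04475 L.
At equivalence all the acid is converted to C6H5O-; total volume = 0.02085 + 0.04475 = 0.06560 L, so [C6H5O-] = 0.007352/0.06560 = 0.1121 M.
Kb = Kw/Ka = 1.0e-14 / 1.0 x 10^-10 = 0.000100.
[OH^-] = sqrt(Kb x [C6H5O-]) = sqrt(0.000100 x 0.1121) = 0.00335 M.
pOH = 2.48, so pH = 14.00 - 2.48 = 11.52.

11.52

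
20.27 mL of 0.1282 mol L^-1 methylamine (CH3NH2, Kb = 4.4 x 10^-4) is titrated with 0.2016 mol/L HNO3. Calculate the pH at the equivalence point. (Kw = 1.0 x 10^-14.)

5.87

n(CH3NH2) = 0.1282 x 0.02027 = 0.002599 mol; V(HNO3) at equivalence = 0.002599/0.2016 = 0.01289 L.
At equivalence the base is fully converted to CH3NH3+; total volume = 0.03316 L, so [CH3NH3+] = 0.002599/0.03316 = 0.07837 M.
Ka(CH3NH3+) = Kw/Kb = 1.0e-14 / 4.4 x 10^-4 = 2.27e-11.
[H^+] = sqrt(Ka x [CH3NH3+]) = sqrt(2.27e-11 x 0.07837) = 1.33e-6 M.
pH = -log(1.33e-6) = 5.87.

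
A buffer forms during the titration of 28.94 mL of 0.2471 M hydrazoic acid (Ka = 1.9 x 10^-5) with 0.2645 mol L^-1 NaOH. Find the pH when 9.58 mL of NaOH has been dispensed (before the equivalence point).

4.46

Initial n(HN3) = 0.2471 x 0.02894 = 0.007151 mol.
n(NaOH) added = 0.2645 x 0.009580 = 0.002534 mol, converting that many moles of HN3 to N3-.
Remaining n(HN3) = 0.004617 mol; n(N3-) = 0.002534 mol.
By Henderson-Hasselbalch, pH = pKa + log([A^-]/[HA]) = 4.72 + log(0.002534/0.004617) = 4.72 + (-0.26) = 4.46.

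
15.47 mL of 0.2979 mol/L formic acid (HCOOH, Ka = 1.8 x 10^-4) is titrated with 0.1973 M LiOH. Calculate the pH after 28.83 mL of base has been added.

12.39

n(acid) = 0.2979 x 0.01547 = 0.004609 mol; n(LiOH) added = 0.1973 x 0.02883 = 0.005688 mol.
Base is in excess by 0.005688 - 0.004609 = 0.001080 mol in a total volume of 0.04430 L.
[OH^-] = 0.001080/0.04430 = 0.02437 M, so pOH = 1.61 and pH = 14.00 - 1.61 = 12.39.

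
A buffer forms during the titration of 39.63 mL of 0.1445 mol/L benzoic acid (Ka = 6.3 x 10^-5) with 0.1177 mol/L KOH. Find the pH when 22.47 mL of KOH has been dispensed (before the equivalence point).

4.13

Initial n(C6H5COOH) = 0.1445 x 0.03963 = 0.005727 mol.
n(KOH) added = 0.1177 x 0.02247 = 0.002645 mol, converting that many moles of C6H5COOH to C6H5COO-.
Remaining n(C6H5COOH) = 0.003082 mol; n(C6H5COO-) = 0.002645 mol.
By Henderson-Hasselbalch, pH = pKa + log([A^-]/[HA]) = 4.20 + log(0.002645/0.003082) = 4.20 + (-0.07) = 4.13.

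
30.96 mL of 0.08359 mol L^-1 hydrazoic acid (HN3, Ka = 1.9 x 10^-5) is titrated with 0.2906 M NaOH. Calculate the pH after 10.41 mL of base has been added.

n(acid) = 0.08359 x 0.03096 = 0.002588 mol; n(NaOH) added = 0.2906 x 0.01041 = 0.003025 mol.
Base is in excess by 0.003025 - 0.002588 = 0.0004372 mol in a total volume of 0.04137 L.
[OH^-] = 0.0004372/0.04137 = 0.01057 M, so pOH = 1.98 and pH = 14.00 - 1.98 = 12.02.

12.02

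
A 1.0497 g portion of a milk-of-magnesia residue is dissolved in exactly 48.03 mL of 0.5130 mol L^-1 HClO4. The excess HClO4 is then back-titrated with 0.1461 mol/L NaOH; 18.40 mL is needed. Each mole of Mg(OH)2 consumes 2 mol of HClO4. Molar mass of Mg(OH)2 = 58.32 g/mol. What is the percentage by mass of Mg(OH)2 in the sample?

Total n(HClO4) added = 0.5130 x 0.04803 = 0.02464 mol.
n(NaOH) used = 0.1461 x 0.01840 = 0.002688 mol, which equals the excess n(HClO4).
So n(HClO4) consumed by the sample = 0.02464 - 0.002688 = 0.02195 mol.
n(Mg(OH)2) = 0.02195 / 2 = 0.01098 mol.
mass Mg(OH)2 = 0.01098 x 58.32 = 0.6401 g, so %Mg(OH)2 = 0.6401/1.0497 x 100 = 61.0%.

61.0%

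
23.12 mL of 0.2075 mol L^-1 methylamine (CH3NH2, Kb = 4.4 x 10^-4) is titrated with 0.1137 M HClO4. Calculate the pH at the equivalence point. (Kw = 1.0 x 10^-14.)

5.89

n(CH3NH2) = 0.2075 x 0.02312 = 0.004797 mol; V(HClO4) at equivalence = 0.004797/0.1137 = 0.04219 L.
At equivalence the base is fully converted to CH3NH3+; total volume = 0.06531 L, so [CH3NH3+] = 0.004797/0.06531 = 0.07345 M.
Ka(CH3NH3+) = Kw/Kb = 1.0e-14 / 4.4 x 10^-4 = 2.27e-11.
[H^+] = sqrt(Ka x [CH3NH3+]) = sqrt(2.27e-11 x 0.07345) = 1.29e-6 M.
pH = -log(1.29e-6) = 5.89.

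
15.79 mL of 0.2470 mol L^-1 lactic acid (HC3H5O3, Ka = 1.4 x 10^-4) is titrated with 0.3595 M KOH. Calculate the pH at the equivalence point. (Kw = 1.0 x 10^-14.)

n(HC3H5O3) = 0.2470 x 0.01579 = 0.003900 mol; V(KOH) at equivalence = 0.003900/0.3595 = 0.01085 L.
At equivalence all the acid is converted to C3H5O3-; total volume = 0.01579 + 0.01085 = 0.02664 L, so [C3H5O3-] = 0.003900/0.02664 = 0.1464 M.
Kb = Kw/Ka = 1.0e-14 / 1.4 x 10^-4 = 7.14e-11.
[OH^-] = sqrt(Kb x [C3H5O3-]) = sqrt(7.14e-11 x 0.1464) = 3.23e-6 M.
pOH = 5.49, so pH = 14.00 - 5.49 = 8.51.

8.51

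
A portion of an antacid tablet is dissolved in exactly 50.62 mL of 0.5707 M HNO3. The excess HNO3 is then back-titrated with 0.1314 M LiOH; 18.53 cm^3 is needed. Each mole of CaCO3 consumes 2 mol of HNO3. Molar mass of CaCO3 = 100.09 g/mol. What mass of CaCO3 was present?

1.32 g

Total n(HNO3) added = 0.5707 x 0.05062 = 0.02889 mol.
n(LiOH) used = 0.1314 x 0.01853 = 0.002435 mol, which equals the excess n(HNO3).
So n(HNO3) consumed by the sample = 0.02889 - 0.002435 = 0.02645 mol.
n(CaCO3) = 0.02645 / 2 = 0.01323 mol.
mass = 0.01323 mol x 100.09 g/mol = 1.32 g.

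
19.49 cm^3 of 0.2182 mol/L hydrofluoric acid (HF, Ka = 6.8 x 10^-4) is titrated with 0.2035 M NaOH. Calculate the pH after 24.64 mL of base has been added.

n(acid) = 0.2182 x 0.01949 = 0.004253 mol; n(NaOH) added = 0.2035 x 0.02464 = 0.005014 mol.
Base is in excess by 0.005014 - 0.004253 = 0.0007615 mol in a total volume of 0.04413 L.
[OH^-] = 0.0007615/0.04413 = 0.01726 M, so pOH = 1.76 and pH = 14.00 - 1.76 = 12.24.

12.24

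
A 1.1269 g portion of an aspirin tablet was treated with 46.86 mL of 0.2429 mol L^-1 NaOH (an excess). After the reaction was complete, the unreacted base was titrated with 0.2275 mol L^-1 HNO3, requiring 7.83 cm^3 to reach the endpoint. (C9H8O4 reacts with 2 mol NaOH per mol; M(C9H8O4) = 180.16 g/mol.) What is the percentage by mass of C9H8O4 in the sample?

Total n(NaOH) added = 0.2429 x 0.04686 = 0.01138 mol.
n(HNO3) used = 0.2275 x 0.007830 = 0.001781 mol, which equals the excess n(NaOH).
So n(NaOH) consumed by the sample = 0.01138 - 0.001781 = 0.009601 mol.
n(C9H8O4) = 0.009601 / 2 = 0.004800 mol.
mass C9H8O4 = 0.004800 x 180.16 = 0.8649 g, so %C9H8O4 = 0.8649/1.1269 x 100 = 76.7%.

76.7%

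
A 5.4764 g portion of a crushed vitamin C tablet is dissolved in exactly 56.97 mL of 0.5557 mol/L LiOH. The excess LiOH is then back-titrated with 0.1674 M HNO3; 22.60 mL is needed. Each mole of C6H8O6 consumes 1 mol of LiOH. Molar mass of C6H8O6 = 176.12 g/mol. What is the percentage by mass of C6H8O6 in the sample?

89.6%

Total n(LiOH) added = 0.5557 x 0.05697 = 0.03166 mol.
n(HNO3) used = 0.1674 x 0.02260 = 0.003783 mol, which equals the excess n(LiOH).
So n(LiOH) consumed by the sample = 0.03166 - 0.003783 = 0.02787 mol.
n(C6H8O6) = 0.02787 / 1 = 0.02787 mol.
mass C6H8O6 = 0.02787 x 176.12 = 4.909 g, so %C6H8O6 = 4.909/5.4764 x 100 = 89.6%.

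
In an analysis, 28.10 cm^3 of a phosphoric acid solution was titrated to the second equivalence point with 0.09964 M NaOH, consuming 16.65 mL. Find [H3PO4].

n(NaOH) = 0.09964 x 0.01665 = 0.001659 mol.
At the second equivalence point, 2 mol OH^- react per mol H3PO4, so n(H3PO4) = 0.001659 / 2 = 0.0008295 mol.
[H3PO4] = 0.0008295 / 0.02810 L = 0.0295 M.

0.0295 M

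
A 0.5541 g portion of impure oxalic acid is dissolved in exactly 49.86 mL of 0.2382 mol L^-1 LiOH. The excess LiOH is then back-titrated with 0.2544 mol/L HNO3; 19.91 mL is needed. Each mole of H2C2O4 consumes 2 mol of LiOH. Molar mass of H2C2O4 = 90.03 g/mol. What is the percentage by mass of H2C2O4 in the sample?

55.3%

Total n(LiOH) added = 0.2382 x 0.04986 = 0.01188 mol.
n(HNO3) used = 0.2544 x 0.01991 = 0.005065 mol, which equals the excess n(LiOH).
So n(LiOH) consumed by the sample = 0.01188 - 0.005065 = 0.006812 mol.
n(H2C2O4) = 0.006812 / 2 = 0.003406 mol.
mass H2C2O4 = 0.003406 x 90.03 = 0.3066 g, so %H2C2O4 = 0.3066/0.5541 x 100 = 55.3%.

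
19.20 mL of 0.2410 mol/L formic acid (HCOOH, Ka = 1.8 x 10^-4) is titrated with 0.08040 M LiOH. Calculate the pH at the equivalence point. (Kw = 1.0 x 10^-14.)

8.26

n(HCOOH) = 0.2410 x 0.01920 = 0.004627 mol; V(LiOH) at equivalence = 0.004627/0.08040 = 0.05755 L.
At equivalence all the acid is converted to HCOO-; total volume = 0.01920 + 0.05755 = 0.07675 L, so [HCOO-] = 0.004627/0.07675 = 0.06029 M.
Kb = Kw/Ka = 1.0e-14 / 1.8 x 10^-4 = 5.56e-11.
[OH^-] = sqrt(Kb x [HCOO-]) = sqrt(5.56e-11 x 0.06029) = 1.83e-6 M.
pOH = 5.74, so pH = 14.00 - 5.74 = 8.26.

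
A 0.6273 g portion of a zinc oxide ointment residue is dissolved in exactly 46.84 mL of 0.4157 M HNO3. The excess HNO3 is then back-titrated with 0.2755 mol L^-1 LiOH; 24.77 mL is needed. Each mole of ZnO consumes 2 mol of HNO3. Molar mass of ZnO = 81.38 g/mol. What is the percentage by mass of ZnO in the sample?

Total n(HNO3) added = 0.4157 x 0.04684 = 0.01947 mol.
n(LiOH) used = 0.2755 x 0.02477 = 0.006824 mol, which equals the excess n(HNO3).
So n(HNO3) consumed by the sample = 0.01947 - 0.006824 = 0.01265 mol.
n(ZnO) = 0.01265 / 2 = 0.006324 mol.
mass ZnO = 0.006324 x 81.38 = 0.5146 g, so %ZnO = 0.5146/0.6273 x 100 = 82.0%.

82.0%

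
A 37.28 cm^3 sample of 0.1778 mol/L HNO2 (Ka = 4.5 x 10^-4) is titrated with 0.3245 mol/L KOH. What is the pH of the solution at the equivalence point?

n(HNO2) = 0.1778 x 0.03728 = 0.006628 mol; V(KOH) at equivalence = 0.006628/0.3245 = 0.02043 L.
At equivalence all the acid is converted to NO2-; total volume = 0.03728 + 0.02043 = 0.05771 L, so [NO2-] = 0.006628/0.05771 = 0.1149 M.
Kb = Kw/Ka = 1.0e-14 / 4.5 x 10^-4 = 2.22e-11.
[OH^-] = sqrt(Kb x [NO2-]) = sqrt(2.22e-11 x 0.1149) = 1.60e-6 M.
pOH = 5.80, so pH = 14.00 - 5.80 = 8.20.

8.20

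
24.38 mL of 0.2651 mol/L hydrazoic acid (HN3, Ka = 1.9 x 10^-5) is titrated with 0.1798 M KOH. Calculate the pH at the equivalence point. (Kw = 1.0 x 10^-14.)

n(HN3) = 0.2651 x 0.02438 = 0.006463 mol; V(KOH) at equivalence = 0.006463/0.1798 = 0.03595 L.
At equivalence all the acid is converted to N3-; total volume = 0.02438 + 0.03595 = 0.06033 L, so [N3-] = 0.006463/0.06033 = 0.1071 M.
Kb = Kw/Ka = 1.0e-14 / 1.9 x 10^-5 = 5.26e-10.
[OH^-] = sqrt(Kb x [N3-]) = sqrt(5.26e-10 x 0.1071) = 7.51e-6 M.
pOH = 5.12, so pH = 14.00 - 5.12 = 8.88.

8.88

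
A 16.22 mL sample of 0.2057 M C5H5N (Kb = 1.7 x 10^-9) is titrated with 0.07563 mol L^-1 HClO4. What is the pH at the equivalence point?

3.24

n(C5H5N) = 0.2057 x 0.01622 = 0.003336 mol; V(HClO4) at equivalence = 0.003336/0.07563 = 0.04412 L.
At equivalence the base is fully converted to C5H5NH+; total volume = 0.06034 L, so [C5H5NH+] = 0.003336/0.06034 = 0.05530 M.
Ka(C5H5NH+) = Kw/Kb = 1.0e-14 / 1.7 x 10^-9 = 5.88e-6.
[H^+] = sqrt(Ka x [C5H5NH+]) = sqrt(5.88e-6 x 0.05530) = 0.000570 M.
pH = -log(0.000570) = 3.24.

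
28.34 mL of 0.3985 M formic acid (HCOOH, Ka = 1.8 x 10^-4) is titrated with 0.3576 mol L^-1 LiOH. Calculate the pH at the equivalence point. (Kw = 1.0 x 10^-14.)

n(HCOOH) = 0.3985 x 0.02834 = 0.01129 mol; V(LiOH) at equivalence = 0.01129/0.3576 = 0.03158 L.
At equivalence all the acid is converted to HCOO-; total volume = 0.02834 + 0.03158 = 0.05992 L, so [HCOO-] = 0.01129/0.05992 = 0.1885 M.
Kb = Kw/Ka = 1.0e-14 / 1.8 x 10^-4 = 5.56e-11.
[OH^-] = sqrt(Kb x [HCOO-]) = sqrt(5.56e-11 x 0.1885) = 3.24e-6 M.
pOH = 5.49, so pH = 14.00 - 5.49 = 8.51.

8.51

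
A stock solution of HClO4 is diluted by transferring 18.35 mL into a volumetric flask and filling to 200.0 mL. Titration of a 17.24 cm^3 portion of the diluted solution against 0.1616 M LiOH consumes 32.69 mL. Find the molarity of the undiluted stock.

3.34 M

n(LiOH) = 0.1616 x 0.03269 = 0.005283 mol.
n(HClO4) in the aliquot = 0.005283 mol.
[diluted HClO4] = 0.005283 / 0.01724 = 0.3064 M.
Dilution factor = 200.0/18.35 = 10.90, so [stock] = 0.3064 x 10.90 = 3.34 M.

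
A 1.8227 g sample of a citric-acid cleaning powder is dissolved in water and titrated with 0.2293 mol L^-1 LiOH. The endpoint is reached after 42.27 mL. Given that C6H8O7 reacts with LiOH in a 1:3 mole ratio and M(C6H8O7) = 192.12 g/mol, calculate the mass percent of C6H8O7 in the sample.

n(LiOH) = 0.2293 x 0.04227 = 0.009693 mol.
n(C6H8O7) = 0.009693 / 3 = 0.003231 mol.
mass of C6H8O7 = 0.003231 x 192.12 = 0.6207 g.
% purity = 0.6207 / 1.8227 x 100 = 34.1%.

34.1%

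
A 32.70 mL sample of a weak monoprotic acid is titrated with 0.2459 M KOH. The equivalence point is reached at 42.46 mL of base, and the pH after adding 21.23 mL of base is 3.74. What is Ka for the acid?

21.23 mL is half of the equivalence volume, so this is the half-equivalence point where [HA] = [A^-].
At half-equivalence pH = pKa, so pKa = 3.74.
Ka = 10^(-3.74) = 1.8 x 10^-4.

1.8 x 10^-4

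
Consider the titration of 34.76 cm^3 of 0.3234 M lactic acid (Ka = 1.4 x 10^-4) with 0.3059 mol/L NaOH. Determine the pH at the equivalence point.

n(HC3H5O3) = 0.3234 x 0.03476 = 0.01124 mol; V(NaOH) at equivalence = 0.01124/0.3059 = 0.03675 L.
At equivalence all the acid is converted to C3H5O3-; total volume = 0.03476 + 0.03675 = 0.07151 L, so [C3H5O3-] = 0.01124/0.07151 = 0.1572 M.
Kb = Kw/Ka = 1.0e-14 / 1.4 x 10^-4 = 7.14e-11.
[OH^-] = sqrt(Kb x [C3H5O3-]) = sqrt(7.14e-11 x 0.1572) = 3.35e-6 M.
pOH = 5.47, so pH = 14.00 - 5.47 = 8.53.

8.53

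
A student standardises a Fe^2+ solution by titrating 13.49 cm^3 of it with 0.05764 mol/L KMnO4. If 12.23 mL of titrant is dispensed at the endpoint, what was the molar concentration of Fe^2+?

n(KMnO4) = 0.05764 x 0.01223 = 0.0007049 mol.
From the balanced equation, 1 mol KMnO4 reacts with 5 mol Fe^2+, so n(Fe^2+) = 0.0007049 x 5/1 = 0.003525 mol.
[Fe^2+] = 0.003525 / 0.01349 L = 0.261 M.

0.261 M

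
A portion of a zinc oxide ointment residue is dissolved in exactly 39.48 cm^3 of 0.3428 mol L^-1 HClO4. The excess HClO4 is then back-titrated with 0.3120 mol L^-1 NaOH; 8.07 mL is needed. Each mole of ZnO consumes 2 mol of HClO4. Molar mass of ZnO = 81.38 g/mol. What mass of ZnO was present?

Total n(HClO4) added = 0.3428 x 0.03948 = 0.01353 mol.
n(NaOH) used = 0.3120 x 0.008070 = 0.002518 mol, which equals the excess n(HClO4).
So n(HClO4) consumed by the sample = 0.01353 - 0.002518 = 0.01102 mol.
n(ZnO) = 0.01102 / 2 = 0.005508 mol.
mass = 0.005508 mol x 81.38 g/mol = 0.448 g.

0.448 g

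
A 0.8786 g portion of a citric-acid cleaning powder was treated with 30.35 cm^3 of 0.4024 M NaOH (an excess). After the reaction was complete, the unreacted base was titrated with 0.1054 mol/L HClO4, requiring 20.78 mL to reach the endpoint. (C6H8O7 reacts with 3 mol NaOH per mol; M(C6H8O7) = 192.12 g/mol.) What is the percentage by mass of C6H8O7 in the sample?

73.1%

Total n(NaOH) added = 0.4024 x 0.03035 = 0.01221 mol.
n(HClO4) used = 0.1054 x 0.02078 = 0.002190 mol, which equals the excess n(NaOH).
So n(NaOH) consumed by the sample = 0.01221 - 0.002190 = 0.01002 mol.
n(C6H8O7) = 0.01002 / 3 = 0.003341 mol.
mass C6H8O7 = 0.003341 x 192.12 = 0.6418 g, so %C6H8O7 = 0.6418/0.8786 x 100 = 73.1%.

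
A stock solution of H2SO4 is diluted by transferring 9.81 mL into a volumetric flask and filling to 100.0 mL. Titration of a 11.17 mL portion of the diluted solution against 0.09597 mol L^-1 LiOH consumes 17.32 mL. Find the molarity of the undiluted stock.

n(LiOH) = 0.09597 x 0.01732 = 0.001662 mol.
n(H2SO4) in the aliquot = 0.001662 x 1/2 = 0.0008311 mol.
[diluted H2SO4] = 0.0008311 / 0.01117 = 0.07440 M.
Dilution factor = 100.0/9.810 = 10.19, so [stock] = 0.07440 x 10.19 = 0.758 M.

0.758 M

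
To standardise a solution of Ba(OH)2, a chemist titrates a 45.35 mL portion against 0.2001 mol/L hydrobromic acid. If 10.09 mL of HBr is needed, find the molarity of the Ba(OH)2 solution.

n(HBr) delivered = 0.2001 x 0.01009 = 0.002019 mol.
The reaction is 1 Ba(OH)2 + 2 HBr, so n(Ba(OH)2) = 0.002019 x 1/2 = 0.001010 mol.
[Ba(OH)2] = 0.001010 mol / 0.04535 L = 0.0223 M.

0.0223 M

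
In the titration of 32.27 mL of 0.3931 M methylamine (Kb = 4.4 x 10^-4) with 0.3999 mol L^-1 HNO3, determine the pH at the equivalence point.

n(CH3NH2) = 0.3931 x 0.03227 = 0.01269 mol; V(HNO3) at equivalence = 0.01269/0.3999 = 0.03172 L.
At equivalence the base is fully converted to CH3NH3+; total volume = 0.06399 L, so [CH3NH3+] = 0.01269/0.06399 = 0.1982 M.
Ka(CH3NH3+) = Kw/Kb = 1.0e-14 / 4.4 x 10^-4 = 2.27e-11.
[H^+] = sqrt(Ka x [CH3NH3+]) = sqrt(2.27e-11 x 0.1982) = 2.12e-6 M.
pH = -log(2.12e-6) = 5.67.

5.67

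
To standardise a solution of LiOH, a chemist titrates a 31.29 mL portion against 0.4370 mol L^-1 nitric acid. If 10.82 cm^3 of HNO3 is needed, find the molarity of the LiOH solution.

0.151 M

n(HNO3) delivered = 0.4370 x 0.01082 = 0.004728 mol.
For a 1:1 reaction, n(LiOH) = 0.004728 mol.
[LiOH] = 0.004728 mol / 0.03129 L = 0.151 M.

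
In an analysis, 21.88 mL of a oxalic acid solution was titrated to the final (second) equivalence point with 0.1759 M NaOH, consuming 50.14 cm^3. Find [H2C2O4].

0.202 M

n(NaOH) = 0.1759 x 0.05014 = 0.008820 mol.
At the final (second) equivalence point, 2 mol OH^- react per mol H2C2O4, so n(H2C2O4) = 0.008820 / 2 = 0.004410 mol.
[H2C2O4] = 0.004410 / 0.02188 L = 0.202 M.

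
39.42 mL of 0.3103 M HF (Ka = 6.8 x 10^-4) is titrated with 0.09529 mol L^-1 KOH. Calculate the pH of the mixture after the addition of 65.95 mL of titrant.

3.19

Initial n(HF) = 0.3103 x 0.03942 = 0.01223 mol.
n(KOH) added = 0.09529 x 0.06595 = 0.006284 mol, converting that many moles of HF to F-.
Remaining n(HF) = 0.005948 mol; n(F-) = 0.006284 mol.
By Henderson-Hasselbalch, pH = pKa + log([A^-]/[HA]) = 3.17 + log(0.006284/0.005948) = 3.17 + (+0.02) = 3.19.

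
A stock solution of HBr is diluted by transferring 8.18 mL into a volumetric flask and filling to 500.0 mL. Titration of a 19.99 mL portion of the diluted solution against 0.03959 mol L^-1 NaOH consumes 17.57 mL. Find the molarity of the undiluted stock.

2.13 M

n(NaOH) = 0.03959 x 0.01757 = 0.0006956 mol.
n(HBr) in the aliquot = 0.0006956 mol.
[diluted HBr] = 0.0006956 / 0.01999 = 0.03480 M.
Dilution factor = 500.0/8.180 = 61.12, so [stock] = 0.03480 x 61.12 = 2.13 M.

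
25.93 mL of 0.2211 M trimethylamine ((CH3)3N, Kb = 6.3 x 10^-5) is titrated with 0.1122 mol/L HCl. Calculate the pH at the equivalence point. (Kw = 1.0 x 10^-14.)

n((CH3)3N) = 0.2211 x 0.02593 = 0.005733 mol; V(HCl) at equivalence = 0.005733/0.1122 = 0.05110 L.
At equivalence the base is fully converted to (CH3)3NH+; total volume = 0.07703 L, so [(CH3)3NH+] = 0.005733/0.07703 = 0.07443 M.
Ka((CH3)3NH+) = Kw/Kb = 1.0e-14 / 6.3 x 10^-5 = 1.59e-10.
[H^+] = sqrt(Ka x [(CH3)3NH+]) = sqrt(1.59e-10 x 0.07443) = 3.44e-6 M.
pH = -log(3.44e-6) = 5.46.

5.46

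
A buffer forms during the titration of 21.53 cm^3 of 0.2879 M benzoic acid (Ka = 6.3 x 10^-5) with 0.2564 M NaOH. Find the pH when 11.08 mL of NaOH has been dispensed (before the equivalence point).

4.13

Initial n(C6H5COOH) = 0.2879 x 0.02153 = 0.006198 mol.
n(NaOH) added = 0.2564 x 0.01108 = 0.002841 mol, converting that many moles of C6H5COOH to C6H5COO-.
Remaining n(C6H5COOH) = 0.003358 mol; n(C6H5COO-) = 0.002841 mol.
By Henderson-Hasselbalch, pH = pKa + log([A^-]/[HA]) = 4.20 + log(0.002841/0.003358) = 4.20 + (-0.07) = 4.13.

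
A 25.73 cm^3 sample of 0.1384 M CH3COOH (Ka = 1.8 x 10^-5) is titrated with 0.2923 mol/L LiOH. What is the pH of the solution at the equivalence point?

8.86

n(CH3COOH) = 0.1384 x 0.02573 = 0.003561 mol; V(LiOH) at equivalence = 0.003561/0.2923 = 0.01218 L.
At equivalence all the acid is converted to CH3COO-; total volume = 0.02573 + 0.01218 = 0.03791 L, so [CH3COO-] = 0.003561/0.03791 = 0.09393 M.
Kb = Kw/Ka = 1.0e-14 / 1.8 x 10^-5 = 5.56e-10.
[OH^-] = sqrt(Kb x [CH3COO-]) = sqrt(5.56e-10 x 0.09393) = 7.22e-6 M.
pOH = 5.14, so pH = 14.00 - 5.14 = 8.86.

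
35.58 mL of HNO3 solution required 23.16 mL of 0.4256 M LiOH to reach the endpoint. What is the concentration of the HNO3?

n(LiOH) delivered = 0.4256 x 0.02316 = 0.009857 mol.
For a 1:1 reaction, n(HNO3) = 0.009857 mol.
[HNO3] = 0.009857 mol / 0.03558 L = 0.277 M.

0.277 M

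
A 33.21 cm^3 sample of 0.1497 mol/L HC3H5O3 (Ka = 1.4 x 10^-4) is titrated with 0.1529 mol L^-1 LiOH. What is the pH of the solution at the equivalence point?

n(HC3H5O3) = 0.1497 x 0.03321 = 0.004972 mol; V(LiOH) at equivalence = 0.004972/0.1529 = 0.03251 L.
At equivalence all the acid is converted to C3H5O3-; total volume = 0.03321 + 0.03251 = 0.06572 L, so [C3H5O3-] = 0.004972/0.06572 = 0.07564 M.
Kb = Kw/Ka = 1.0e-14 / 1.4 x 10^-4 = 7.14e-11.
[OH^-] = sqrt(Kb x [C3H5O3-]) = sqrt(7.14e-11 x 0.07564) = 2.32e-6 M.
pOH = 5.63, so pH = 14.00 - 5.63 = 8.37.

8.37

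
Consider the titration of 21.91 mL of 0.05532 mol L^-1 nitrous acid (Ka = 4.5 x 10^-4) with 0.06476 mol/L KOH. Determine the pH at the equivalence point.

7.91

n(HNO2) = 0.05532 x 0.02191 = 0.001212 mol; V(KOH) at equivalence = 0.001212/0.06476 = 0.01872 L.
At equivalence all the acid is converted to NO2-; total volume = 0.02191 + 0.01872 = 0.04063 L, so [NO2-] = 0.001212/0.04063 = 0.02983 M.
Kb = Kw/Ka = 1.0e-14 / 4.5 x 10^-4 = 2.22e-11.
[OH^-] = sqrt(Kb x [NO2-]) = sqrt(2.22e-11 x 0.02983) = 8.14e-7 M.
pOH = 6.09, so pH = 14.00 - 6.09 = 7.91.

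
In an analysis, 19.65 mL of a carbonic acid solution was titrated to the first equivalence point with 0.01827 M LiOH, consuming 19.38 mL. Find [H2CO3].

n(LiOH) = 0.01827 x 0.01938 = 0.0003541 mol.
At the first equivalence point, 1 mol OH^- react per mol H2CO3, so n(H2CO3) = 0.0003541 / 1 = 0.0003541 mol.
[H2CO3] = 0.0003541 / 0.01965 L = 0.0180 M.

0.0180 M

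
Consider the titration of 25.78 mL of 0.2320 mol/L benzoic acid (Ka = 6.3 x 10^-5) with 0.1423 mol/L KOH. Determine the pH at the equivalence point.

8.57

n(C6H5COOH) = 0.2320 x 0.02578 = 0.005981 mol; V(KOH) at equivalence = 0.005981/0.1423 = 0.04203 L.
At equivalence all the acid is converted to C6H5COO-; total volume = 0.02578 + 0.04203 = 0.06781 L, so [C6H5COO-] = 0.005981/0.06781 = 0.08820 M.
Kb = Kw/Ka = 1.0e-14 / 6.3 x 10^-5 = 1.59e-10.
[OH^-] = sqrt(Kb x [C6H5COO-]) = sqrt(1.59e-10 x 0.08820) = 3.74e-6 M.
pOH = 5.43, so pH = 14.00 - 5.43 = 8.57.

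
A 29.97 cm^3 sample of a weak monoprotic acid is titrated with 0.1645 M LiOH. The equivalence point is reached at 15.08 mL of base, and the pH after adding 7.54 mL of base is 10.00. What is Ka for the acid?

1.0 x 10^-10

7.54 mL is half of the equivalence volume, so this is the half-equivalence point where [HA] = [A^-].
At half-equivalence pH = pKa, so pKa = 10.00.
Ka = 10^(-10.00) = 1.0 x 10^-10.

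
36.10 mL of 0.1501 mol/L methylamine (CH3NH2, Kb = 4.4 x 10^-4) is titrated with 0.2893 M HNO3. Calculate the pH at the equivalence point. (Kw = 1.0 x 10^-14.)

5.82

n(CH3NH2) = 0.1501 x 0.03610 = 0.005419 mol; V(HNO3) at equivalence = 0.005419/0.2893 = 0.01873 L.
At equivalence the base is fully converted to CH3NH3+; total volume = 0.05483 L, so [CH3NH3+] = 0.005419/0.05483 = 0.09883 M.
Ka(CH3NH3+) = Kw/Kb = 1.0e-14 / 4.4 x 10^-4 = 2.27e-11.
[H^+] = sqrt(Ka x [CH3NH3+]) = sqrt(2.27e-11 x 0.09883) = 1.50e-6 M.
pH = -log(1.50e-6) = 5.82.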